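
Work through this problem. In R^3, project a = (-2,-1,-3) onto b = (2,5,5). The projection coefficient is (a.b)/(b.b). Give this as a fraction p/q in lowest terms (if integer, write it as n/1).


Projection coefficient = (a . b) / (b . b)
a . b = (-2)*2 + (-1)*5 + (-3)*5
= -4 + (-5) + (-15) = -24
b . b = 2^2 + 5^2 + 5^2
= 4 + 25 + 25 = 54
Coefficient = -24/54
In lowest terms: -4/9


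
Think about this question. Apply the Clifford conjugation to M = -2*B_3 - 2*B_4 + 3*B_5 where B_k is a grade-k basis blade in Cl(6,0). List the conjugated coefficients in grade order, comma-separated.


Clifford conjugate sign for grade k: (-1)^(k(k+1)/2)
Grade 3: (-1)^(3*4/2) = (-1)^6 = 1, coeff -2 -> -2
Grade 4: (-1)^(4*5/2) = (-1)^10 = 1, coeff -2 -> -2
Grade 5: (-1)^(5*6/2) = (-1)^15 = -1, coeff 3 -> -3
Conjugated coefficients: -2, -2, -3


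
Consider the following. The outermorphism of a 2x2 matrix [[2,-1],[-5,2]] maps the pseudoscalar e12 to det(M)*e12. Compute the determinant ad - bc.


The outermorphism of a linear map f sends e1^e2 to f(e1)^f(e2).
f(e1) = 2*e1 - 5*e2
f(e2) = -1*e1 + 2*e2
f(e1) ^ f(e2) = (2*e1 - 5*e2) ^ (-1*e1 + 2*e2)
= 2*2*e12 + (-5)*(-1)*e21
= (4 - 5)*e12
= -1*e12
Coefficient = -1


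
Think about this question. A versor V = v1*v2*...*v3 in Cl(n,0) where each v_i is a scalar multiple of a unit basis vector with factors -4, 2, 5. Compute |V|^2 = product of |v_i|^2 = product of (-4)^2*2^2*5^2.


Each vector v_i has |v_i|^2 = s_i^2
Squared scales: (-4)^2 = 16, 2^2 = 4, 5^2 = 25
|V|^2 = 16 * 4 * 25
= 1600


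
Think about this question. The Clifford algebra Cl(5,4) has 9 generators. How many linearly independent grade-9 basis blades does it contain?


Number of grade-k basis blades in Cl(p,q) with n = p + q is C(n, k).
n = 5 + 4 = 9
C(9, 9) = 9! / (9! * 0!)
= 362880 / (362880 * 1)
= 1


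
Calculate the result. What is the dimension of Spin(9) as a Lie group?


Spin(n) double-covers SO(n); both have Lie algebra so(n) of dimension n(n-1)/2.
n = 9
n(n-1) = 9 * 8 = 72
dim Spin(9) = 72/2 = 36


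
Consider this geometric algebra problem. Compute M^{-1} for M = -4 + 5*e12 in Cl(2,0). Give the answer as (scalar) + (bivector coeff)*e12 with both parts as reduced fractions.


M = -4 + 5*e12, where e12^2 = -1.
Since M commutes with its reverse ~M = a - b*e12, M * ~M = a^2 - b^2*e12^2 = a^2 + b^2.
So M^{-1} = ~M / (a^2 + b^2) = (a - b*e12)/(a^2 + b^2).
a^2 + b^2 = 16 + 25 = 41
Scalar part = -4/41 = -4/41
Bivector coeff = -5/41 = -5/41
M^{-1} = -4/41 - 5/41*e12


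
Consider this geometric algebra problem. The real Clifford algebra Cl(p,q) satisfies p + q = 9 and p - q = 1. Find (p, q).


We need p + q = 9 and p - q = 1.
Adding: 2p = 9 + 1 = 10, so p = 5.
Then q = 9 - 5 = 4.
(p, q) = (5, 4)


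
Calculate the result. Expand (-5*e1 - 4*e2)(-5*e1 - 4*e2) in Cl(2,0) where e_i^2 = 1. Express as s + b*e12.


Expand: (-5*e1 - 4*e2)(-5*e1 - 4*e2)
= (-5)*(-5)*e1e1 + (-5)*(-4)*e1e2 + (-4)*(-5)*e2e1 + (-4)*(-4)*e2e2
Using e1^2 = e2^2 = 1, e2e1 = -e1e2:
Scalar part s = (-5)*(-5) + (-4)*(-4) = 25 + 16 = 41
Bivector part b = (-5)*(-4) - (-4)*(-5) = 20 - 20 = 0
uv = 41 + 0*e12


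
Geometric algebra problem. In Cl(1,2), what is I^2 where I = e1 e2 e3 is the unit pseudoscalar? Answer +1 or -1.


The pseudoscalar I = e1...e_n (product of all n generators) of Cl(p,q) satisfies I^2 = (-1)^(q + n(n-1)/2).
p = 1, q = 2, n = p + q = 3
n(n-1)/2 = 3 * 2 / 2 = 3
Exponent = q + n(n-1)/2 = 2 + 3 = 5
I^2 = (-1)^5 = -1


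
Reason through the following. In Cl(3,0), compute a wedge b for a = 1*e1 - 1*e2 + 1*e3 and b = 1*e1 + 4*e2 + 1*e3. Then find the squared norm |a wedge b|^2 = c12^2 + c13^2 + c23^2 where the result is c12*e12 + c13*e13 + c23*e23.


a wedge b = (a1*b2 - a2*b1)*e12 + (a1*b3 - a3*b1)*e13 + (a2*b3 - a3*b2)*e23
e12 coeff: 1*4 - (-1)*1 = 4 - (-1) = 5
e13 coeff: 1*1 - 1*1 = 1 - 1 = 0
e23 coeff: (-1)*1 - 1*4 = -1 - 4 = -5
|a wedge b|^2 = 5^2 + 0^2 + (-5)^2
= 25 + 0 + 25
= 50


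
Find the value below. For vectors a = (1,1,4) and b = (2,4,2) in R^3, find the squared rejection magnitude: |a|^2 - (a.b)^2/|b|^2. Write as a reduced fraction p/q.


|a|^2 = 1^2 + 1^2 + 4^2 = 18
|b|^2 = 2^2 + 4^2 + 2^2 = 24
a . b = 1*2 + 1*4 + 4*2 = 14
(a.b)^2 = 14^2 = 196
|rej|^2 = 18 - 196/24
= (432 - 196)/24
= 236/24
In lowest terms: 59/6


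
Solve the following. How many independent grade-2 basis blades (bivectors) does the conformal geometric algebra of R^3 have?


The conformal model of R^3 uses Cl(4,1) with m = 3 + 2 = 5 generators.
Number of grade-2 blades = C(m, 2) = C(5, 2)
= 5*4/2 = 10


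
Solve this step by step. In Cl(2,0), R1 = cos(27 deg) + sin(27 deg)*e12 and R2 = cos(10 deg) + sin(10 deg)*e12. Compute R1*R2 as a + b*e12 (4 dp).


Same-plane rotors commute and their half-angles add:
R1*R2 = cos(a1 + a2) + sin(a1 + a2)*e12.
a1 + a2 = 27 + 10 = 37 deg
cos(37 deg) = 0.7986
sin(37 deg) = 0.6018
R1*R2 = 0.7986 + 0.6018*e12


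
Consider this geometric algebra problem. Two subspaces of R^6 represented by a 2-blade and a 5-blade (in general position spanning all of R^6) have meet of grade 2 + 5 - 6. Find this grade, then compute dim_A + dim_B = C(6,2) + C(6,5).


Meet grade = grade(A) + grade(B) - n
= 2 + 5 - 6 = 1
C(6,2) = 15
C(6,5) = 6
dim_A + dim_B = 15 + 6 = 21


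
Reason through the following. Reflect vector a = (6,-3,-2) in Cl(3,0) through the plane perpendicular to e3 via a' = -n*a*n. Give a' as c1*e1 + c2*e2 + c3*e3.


Reflection formula: a' = -n*a*n, with n = e3 (unit vector, n^2 = 1).
For reflection through hyperplane perp to e3:
The component along e3 flips sign, others stay.
a = (6, -3, -2)
a' = (6, -3, 2)
a' = 6*e1 - 3*e2 + 2*e3


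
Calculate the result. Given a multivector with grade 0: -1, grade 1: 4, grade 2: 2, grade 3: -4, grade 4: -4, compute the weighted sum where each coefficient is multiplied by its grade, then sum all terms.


Grade-weighted sum = sum of grade_k * coefficient_k
0*(-1) = 0
1*4 = 4
2*2 = 4
3*(-4) = -12
4*(-4) = -16
Total = 0 + 4 + 4 + (-12) + (-16) = -20


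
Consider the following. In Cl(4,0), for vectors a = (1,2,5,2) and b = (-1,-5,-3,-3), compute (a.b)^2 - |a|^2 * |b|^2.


a . b = 1*(-1) + 2*(-5) + 5*(-3) + 2*(-3)
= -1 + (-10) + (-15) + (-6) = -32
|a|^2 = 1^2 + 2^2 + 5^2 + 2^2 = 34
|b|^2 = (-1)^2 + (-5)^2 + (-3)^2 + (-3)^2 = 44
(a.b)^2 = (-32)^2 = 1024
|a|^2 * |b|^2 = 34 * 44 = 1496
Result = 1024 - 1496 = -472


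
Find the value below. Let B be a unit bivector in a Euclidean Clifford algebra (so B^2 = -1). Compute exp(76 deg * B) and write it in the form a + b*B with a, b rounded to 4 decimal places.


For a unit bivector B with B^2 = -1, the exponential series gives
e^(theta*B) = cos(theta) + sin(theta)*B (the GA analogue of Euler's formula).
theta = 76 degrees = 1.32645 rad
cos(76 deg) = 0.2419
sin(76 deg) = 0.9703
exp(theta*B) = 0.2419 + 0.9703*B


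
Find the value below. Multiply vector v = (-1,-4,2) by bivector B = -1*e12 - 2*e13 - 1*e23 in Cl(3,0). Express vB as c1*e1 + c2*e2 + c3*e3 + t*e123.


vB has grade-1 (vector) and grade-3 (trivector) parts: vB = (v _| B) + (v ^ B).
Vector part <vB>_1:
  e1: -v2*b12 - v3*b13 = -(-4)*(-1) - (2)*(-2) = 0
  e2: v1*b12 - v3*b23 = (-1)*(-1) - (2)*(-1) = 3
  e3: v1*b13 + v2*b23 = (-1)*(-2) + (-4)*(-1) = 6
Trivector part <vB>_3:
  e123: v1*b23 - v2*b13 + v3*b12 = (-1)*(-1) - (-4)*(-2) + (2)*(-1) = -9
vB = 0*e1 + 3*e2 + 6*e3 - 9*e123


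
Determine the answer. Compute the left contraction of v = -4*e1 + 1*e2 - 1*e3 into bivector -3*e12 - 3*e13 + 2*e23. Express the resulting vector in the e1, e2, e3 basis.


Left contraction v _| B = <vB>_1 (grade-1 part of the geometric product vB).
Using e1_|e12 = e2, e2_|e12 = -e1, e1_|e13 = e3, e3_|e13 = -e1, e2_|e23 = e3, e3_|e23 = -e2:
e1 coeff: -v2*b12 - v3*b13 = -(1)*(-3) - (-1)*(-3) = 0
e2 coeff: v1*b12 - v3*b23 = (-4)*(-3) - (-1)*(2) = 14
e3 coeff: v1*b13 + v2*b23 = (-4)*(-3) + (1)*(2) = 14
v _| B = 0*e1 + 14*e2 + 14*e3


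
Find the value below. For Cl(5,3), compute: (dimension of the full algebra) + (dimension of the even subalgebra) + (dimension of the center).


n = 5 + 3 = 8
Total dim = 2^8 = 256
Even subalgebra dim = 2^7 = 128
n is even, so center dim = 1
Sum = 256 + 128 + 1 = 385


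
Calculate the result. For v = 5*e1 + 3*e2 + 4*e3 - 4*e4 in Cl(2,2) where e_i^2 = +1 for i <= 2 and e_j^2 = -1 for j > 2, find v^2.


v^2 = sum of c_i^2 * e_i^2
Positive signature terms (e_i^2 = +1): 5^2 + 3^2 = 34
Negative signature terms (e_j^2 = -1): 4^2 + (-4)^2 = 32
v^2 = 34 - 32 = 2


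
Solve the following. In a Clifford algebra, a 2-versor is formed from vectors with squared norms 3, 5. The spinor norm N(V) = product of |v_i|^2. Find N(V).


Spinor norm N(V) = |v1|^2 * |v2|^2 * ... * |v2|^2
= 3 * 5
Running product: 3, 15
N(V) = 15


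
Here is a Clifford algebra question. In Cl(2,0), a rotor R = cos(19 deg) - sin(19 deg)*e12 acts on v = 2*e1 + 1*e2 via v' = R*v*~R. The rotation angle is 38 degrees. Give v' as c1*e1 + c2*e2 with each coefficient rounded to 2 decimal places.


Rotor R = cos(19deg) - sin(19deg)*e12
Rotation angle theta = 2 * 19 = 38 degrees
v' = R*v*~R rotates v by theta.
cos(38deg) = 0.7880, sin(38deg) = 0.6157
v'_1 = 2*cos(38deg) - 1*sin(38deg)
= 2*0.7880 - 1*0.6157
= 0.96
v'_2 = 2*sin(38deg) + 1*cos(38deg)
= 2*0.6157 + 1*0.7880
= 2.02
v' = 0.96*e1 + 2.02*e2


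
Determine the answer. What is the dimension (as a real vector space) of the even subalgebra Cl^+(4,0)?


Even subalgebra dimension = 2^(n-1)
n = 4 + 0 = 4
2^(4 - 1) = 2^3 = 8
Verification: sum of C(4,k) for even k = 1 + 6 + 1 = 8
Result = 8


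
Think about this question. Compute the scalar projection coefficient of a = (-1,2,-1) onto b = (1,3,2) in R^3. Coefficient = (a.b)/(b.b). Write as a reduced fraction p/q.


Projection coefficient = (a . b) / (b . b)
a . b = (-1)*1 + 2*3 + (-1)*2
= -1 + 6 + (-2) = 3
b . b = 1^2 + 3^2 + 2^2
= 1 + 9 + 4 = 14
Coefficient = 3/14
In lowest terms: 3/14


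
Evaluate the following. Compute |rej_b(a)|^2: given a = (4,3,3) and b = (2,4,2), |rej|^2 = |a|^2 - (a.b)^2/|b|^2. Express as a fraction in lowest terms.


|a|^2 = 4^2 + 3^2 + 3^2 = 34
|b|^2 = 2^2 + 4^2 + 2^2 = 24
a . b = 4*2 + 3*4 + 3*2 = 26
(a.b)^2 = 26^2 = 676
|rej|^2 = 34 - 676/24
= (816 - 676)/24
= 140/24
In lowest terms: 35/6


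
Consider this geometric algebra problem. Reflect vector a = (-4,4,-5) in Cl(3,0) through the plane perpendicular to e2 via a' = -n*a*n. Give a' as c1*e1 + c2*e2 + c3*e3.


Reflection formula: a' = -n*a*n, with n = e2 (unit vector, n^2 = 1).
For reflection through hyperplane perp to e2:
The component along e2 flips sign, others stay.
a = (-4, 4, -5)
a' = (-4, -4, -5)
a' = -4*e1 - 4*e2 - 5*e3


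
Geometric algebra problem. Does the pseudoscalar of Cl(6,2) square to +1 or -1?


The pseudoscalar I = e1...e_n (product of all n generators) of Cl(p,q) satisfies I^2 = (-1)^(q + n(n-1)/2).
p = 6, q = 2, n = p + q = 8
n(n-1)/2 = 8 * 7 / 2 = 28
Exponent = q + n(n-1)/2 = 2 + 28 = 30
I^2 = (-1)^30 = +1


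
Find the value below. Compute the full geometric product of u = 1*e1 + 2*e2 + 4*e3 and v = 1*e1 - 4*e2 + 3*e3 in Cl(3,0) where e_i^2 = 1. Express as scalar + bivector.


In Cl(3,0): e_i^2 = 1, e_ie_j = -e_je_i for i != j.
Scalar part = u . v = 1*1 + 2*(-4) + 4*3
= 1 + (-8) + 12 = 5
e12 coeff = 1*(-4) - 2*1 = -4 - 2 = -6
e13 coeff = 1*3 - 4*1 = 3 - 4 = -1
e23 coeff = 2*3 - 4*(-4) = 6 - (-16) = 22
uv = 5 - 6*e12 - 1*e13 + 22*e23


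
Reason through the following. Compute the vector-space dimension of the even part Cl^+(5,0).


Even subalgebra dimension = 2^(n-1)
n = 5 + 0 = 5
2^(5 - 1) = 2^4 = 16
Verification: sum of C(5,k) for even k = 1 + 10 + 5 = 16
Result = 16


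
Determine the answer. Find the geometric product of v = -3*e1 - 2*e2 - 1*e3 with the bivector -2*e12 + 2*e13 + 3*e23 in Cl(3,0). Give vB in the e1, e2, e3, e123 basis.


vB has grade-1 (vector) and grade-3 (trivector) parts: vB = (v _| B) + (v ^ B).
Vector part <vB>_1:
  e1: -v2*b12 - v3*b13 = -(-2)*(-2) - (-1)*(2) = -2
  e2: v1*b12 - v3*b23 = (-3)*(-2) - (-1)*(3) = 9
  e3: v1*b13 + v2*b23 = (-3)*(2) + (-2)*(3) = -12
Trivector part <vB>_3:
  e123: v1*b23 - v2*b13 + v3*b12 = (-3)*(3) - (-2)*(2) + (-1)*(-2) = -3
vB = -2*e1 + 9*e2 - 12*e3 - 3*e123


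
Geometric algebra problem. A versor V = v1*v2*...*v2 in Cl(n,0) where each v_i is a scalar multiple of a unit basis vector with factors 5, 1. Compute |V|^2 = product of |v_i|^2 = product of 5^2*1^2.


Each vector v_i has |v_i|^2 = s_i^2
Squared scales: 5^2 = 25, 1^2 = 1
|V|^2 = 25 * 1
= 25


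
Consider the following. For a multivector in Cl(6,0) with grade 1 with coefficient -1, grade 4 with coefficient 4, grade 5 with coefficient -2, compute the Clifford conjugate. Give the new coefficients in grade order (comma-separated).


Clifford conjugate sign for grade k: (-1)^(k(k+1)/2)
Grade 1: (-1)^(1*2/2) = (-1)^1 = -1, coeff -1 -> 1
Grade 4: (-1)^(4*5/2) = (-1)^10 = 1, coeff 4 -> 4
Grade 5: (-1)^(5*6/2) = (-1)^15 = -1, coeff -2 -> 2
Conjugated coefficients: 1, 4, 2


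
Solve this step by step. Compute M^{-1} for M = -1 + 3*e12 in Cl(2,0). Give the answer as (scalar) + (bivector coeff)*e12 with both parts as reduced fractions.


M = -1 + 3*e12, where e12^2 = -1.
Since M commutes with its reverse ~M = a - b*e12, M * ~M = a^2 - b^2*e12^2 = a^2 + b^2.
So M^{-1} = ~M / (a^2 + b^2) = (a - b*e12)/(a^2 + b^2).
a^2 + b^2 = 1 + 9 = 10
Scalar part = -1/10 = -1/10
Bivector coeff = -3/10 = -3/10
M^{-1} = -1/10 - 3/10*e12


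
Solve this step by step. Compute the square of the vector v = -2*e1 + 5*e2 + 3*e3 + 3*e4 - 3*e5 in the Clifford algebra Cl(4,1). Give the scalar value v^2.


v^2 = sum of c_i^2 * e_i^2
Positive signature terms (e_i^2 = +1): (-2)^2 + 5^2 + 3^2 + 3^2 = 47
Negative signature terms (e_j^2 = -1): (-3)^2 = 9
v^2 = 47 - 9 = 38


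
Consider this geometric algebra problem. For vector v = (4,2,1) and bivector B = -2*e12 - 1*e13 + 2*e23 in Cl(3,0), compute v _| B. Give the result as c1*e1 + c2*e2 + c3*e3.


Left contraction v _| B = <vB>_1 (grade-1 part of the geometric product vB).
Using e1_|e12 = e2, e2_|e12 = -e1, e1_|e13 = e3, e3_|e13 = -e1, e2_|e23 = e3, e3_|e23 = -e2:
e1 coeff: -v2*b12 - v3*b13 = -(2)*(-2) - (1)*(-1) = 5
e2 coeff: v1*b12 - v3*b23 = (4)*(-2) - (1)*(2) = -10
e3 coeff: v1*b13 + v2*b23 = (4)*(-1) + (2)*(2) = 0
v _| B = 5*e1 - 10*e2 + 0*e3


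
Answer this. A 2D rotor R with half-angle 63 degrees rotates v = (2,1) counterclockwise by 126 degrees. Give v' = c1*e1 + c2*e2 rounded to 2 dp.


Rotor R = cos(63deg) - sin(63deg)*e12
Rotation angle theta = 2 * 63 = 126 degrees
v' = R*v*~R rotates v by theta.
cos(126deg) = -0.5878, sin(126deg) = 0.8090
v'_1 = 2*cos(126deg) - 1*sin(126deg)
= 2*(-0.5878) - 1*0.8090
= -1.98
v'_2 = 2*sin(126deg) + 1*cos(126deg)
= 2*0.8090 + 1*(-0.5878)
= 1.03
v' = -1.98*e1 + 1.03*e2


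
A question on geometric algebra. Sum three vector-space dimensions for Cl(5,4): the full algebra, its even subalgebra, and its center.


n = 5 + 4 = 9
Total dim = 2^9 = 512
Even subalgebra dim = 2^8 = 256
n is odd, so center dim = 2
Sum = 512 + 256 + 2 = 770


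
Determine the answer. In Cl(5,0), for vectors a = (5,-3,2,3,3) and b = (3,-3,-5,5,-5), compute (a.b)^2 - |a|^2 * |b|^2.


a . b = 5*3 + (-3)*(-3) + 2*(-5) + 3*5 + 3*(-5)
= 15 + 9 + (-10) + 15 + (-15) = 14
|a|^2 = 5^2 + (-3)^2 + 2^2 + 3^2 + 3^2 = 56
|b|^2 = 3^2 + (-3)^2 + (-5)^2 + 5^2 + (-5)^2 = 93
(a.b)^2 = 14^2 = 196
|a|^2 * |b|^2 = 56 * 93 = 5208
Result = 196 - 5208 = -5012


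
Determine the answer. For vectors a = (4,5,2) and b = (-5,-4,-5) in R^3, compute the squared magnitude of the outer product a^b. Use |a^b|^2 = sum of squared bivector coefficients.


a wedge b = (a1*b2 - a2*b1)*e12 + (a1*b3 - a3*b1)*e13 + (a2*b3 - a3*b2)*e23
e12 coeff: 4*(-4) - 5*(-5) = -16 - (-25) = 9
e13 coeff: 4*(-5) - 2*(-5) = -20 - (-10) = -10
e23 coeff: 5*(-5) - 2*(-4) = -25 - (-8) = -17
|a wedge b|^2 = 9^2 + (-10)^2 + (-17)^2
= 81 + 100 + 289
= 470


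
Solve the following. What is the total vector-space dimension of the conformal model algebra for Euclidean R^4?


The conformal model of R^4 uses Cl(5,1): the 4 Euclidean generators plus two extra orthogonal generators e+ (e+^2 = +1) and e- (e-^2 = -1), from which the null vectors e0, einf are built.
Number of generators m = 4 + 2 = 6.
dim Cl(p,q) = 2^m = 2^6 = 64


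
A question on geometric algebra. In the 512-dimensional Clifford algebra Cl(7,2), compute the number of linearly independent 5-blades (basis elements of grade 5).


Number of grade-k basis blades in Cl(p,q) with n = p + q is C(n, k).
n = 7 + 2 = 9
C(9, 5) = 9! / (5! * 4!)
= 362880 / (120 * 24)
= 126


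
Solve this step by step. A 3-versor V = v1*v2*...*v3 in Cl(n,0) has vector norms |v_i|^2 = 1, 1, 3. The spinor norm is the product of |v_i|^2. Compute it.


Spinor norm N(V) = |v1|^2 * |v2|^2 * ... * |v3|^2
= 1 * 1 * 3
Running product: 1, 1, 3
N(V) = 3


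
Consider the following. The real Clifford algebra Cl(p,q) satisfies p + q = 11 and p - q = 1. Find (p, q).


We need p + q = 11 and p - q = 1.
Adding: 2p = 11 + 1 = 12, so p = 6.
Then q = 11 - 6 = 5.
(p, q) = (6, 5)


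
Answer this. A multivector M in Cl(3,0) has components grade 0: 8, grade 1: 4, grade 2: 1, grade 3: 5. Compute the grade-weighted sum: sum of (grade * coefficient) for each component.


Grade-weighted sum = sum of grade_k * coefficient_k
0*8 = 0
1*4 = 4
2*1 = 2
3*5 = 15
Total = 0 + 4 + 2 + 15 = 21


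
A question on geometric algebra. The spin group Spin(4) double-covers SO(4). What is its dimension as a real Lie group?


Spin(n) double-covers SO(n); both have Lie algebra so(n) of dimension n(n-1)/2.
n = 4
n(n-1) = 4 * 3 = 12
dim Spin(4) = 12/2 = 6


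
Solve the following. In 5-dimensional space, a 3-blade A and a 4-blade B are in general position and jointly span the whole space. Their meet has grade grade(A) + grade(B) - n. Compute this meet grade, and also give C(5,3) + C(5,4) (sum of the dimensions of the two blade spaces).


Meet grade = grade(A) + grade(B) - n
= 3 + 4 - 5 = 2
C(5,3) = 10
C(5,4) = 5
dim_A + dim_B = 10 + 5 = 15


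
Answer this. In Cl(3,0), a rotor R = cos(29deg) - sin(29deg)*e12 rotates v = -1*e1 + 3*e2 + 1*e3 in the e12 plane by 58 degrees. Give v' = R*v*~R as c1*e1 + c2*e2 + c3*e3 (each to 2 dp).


Rotor R = cos(29deg) - sin(29deg)*e12
Rotation angle theta = 2 * 29 = 58 degrees in the e12 plane (e1 -> e2).
The component perpendicular to the plane (e3) is invariant: v'_3 = v3 = 1.00
cos(58deg) = 0.5299, sin(58deg) = 0.8480
v'_1 = v1*cos(theta) - v2*sin(theta) = -1*0.5299 - 3*0.8480 = -3.07
v'_2 = v1*sin(theta) + v2*cos(theta) = -1*0.8480 + 3*0.5299 = 0.74
v' = -3.07*e1 + 0.74*e2 + 1.00*e3


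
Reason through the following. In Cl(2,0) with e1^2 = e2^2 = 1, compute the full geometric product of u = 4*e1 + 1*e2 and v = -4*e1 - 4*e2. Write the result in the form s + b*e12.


Expand: (4*e1 + 1*e2)(-4*e1 - 4*e2)
= 4*(-4)*e1e1 + 4*(-4)*e1e2 + 1*(-4)*e2e1 + 1*(-4)*e2e2
Using e1^2 = e2^2 = 1, e2e1 = -e1e2:
Scalar part s = 4*(-4) + 1*(-4) = -16 + (-4) = -20
Bivector part b = 4*(-4) - 1*(-4) = -16 - (-4) = -12
uv = -20 - 12*e12


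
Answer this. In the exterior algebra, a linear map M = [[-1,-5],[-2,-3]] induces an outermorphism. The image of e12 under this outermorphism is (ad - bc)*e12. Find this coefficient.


The outermorphism of a linear map f sends e1^e2 to f(e1)^f(e2).
f(e1) = -1*e1 - 2*e2
f(e2) = -5*e1 - 3*e2
f(e1) ^ f(e2) = (-1*e1 - 2*e2) ^ (-5*e1 - 3*e2)
= (-1)*(-3)*e12 + (-2)*(-5)*e21
= (3 - 10)*e12
= -7*e12
Coefficient = -7


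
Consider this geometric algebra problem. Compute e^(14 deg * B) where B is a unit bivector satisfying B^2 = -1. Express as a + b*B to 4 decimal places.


For a unit bivector B with B^2 = -1, the exponential series gives
e^(theta*B) = cos(theta) + sin(theta)*B (the GA analogue of Euler's formula).
theta = 14 degrees = 0.244346 rad
cos(14 deg) = 0.9703
sin(14 deg) = 0.2419
exp(theta*B) = 0.9703 + 0.2419*B


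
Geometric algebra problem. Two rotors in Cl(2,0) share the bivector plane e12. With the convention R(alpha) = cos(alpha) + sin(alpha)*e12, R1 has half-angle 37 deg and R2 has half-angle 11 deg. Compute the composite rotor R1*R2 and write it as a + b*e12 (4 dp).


Same-plane rotors commute and their half-angles add:
R1*R2 = cos(a1 + a2) + sin(a1 + a2)*e12.
a1 + a2 = 37 + 11 = 48 deg
cos(48 deg) = 0.6691
sin(48 deg) = 0.7431
R1*R2 = 0.6691 + 0.7431*e12


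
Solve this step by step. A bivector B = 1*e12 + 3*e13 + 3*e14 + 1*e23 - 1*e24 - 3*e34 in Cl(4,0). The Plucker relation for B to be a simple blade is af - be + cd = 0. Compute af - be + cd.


Plucker relation: af - be + cd
a*f = 1*(-3) = -3
b*e = 3*(-1) = -3
c*d = 3*1 = 3
af - be + cd = -3 - (-3) + 3
= 3


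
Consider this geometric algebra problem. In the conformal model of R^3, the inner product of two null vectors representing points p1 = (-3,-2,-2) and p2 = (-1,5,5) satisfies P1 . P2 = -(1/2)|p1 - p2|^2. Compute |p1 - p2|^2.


p1 - p2 = (-2, -7, -7)
|p1 - p2|^2 = (-2)^2 + (-7)^2 + (-7)^2
= 4 + 49 + 49
= 102


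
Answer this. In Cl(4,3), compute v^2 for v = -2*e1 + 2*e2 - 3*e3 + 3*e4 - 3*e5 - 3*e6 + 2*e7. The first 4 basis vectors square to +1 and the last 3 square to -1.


v^2 = sum of c_i^2 * e_i^2
Positive signature terms (e_i^2 = +1): (-2)^2 + 2^2 + (-3)^2 + 3^2 = 26
Negative signature terms (e_j^2 = -1): (-3)^2 + (-3)^2 + 2^2 = 22
v^2 = 26 - 22 = 4


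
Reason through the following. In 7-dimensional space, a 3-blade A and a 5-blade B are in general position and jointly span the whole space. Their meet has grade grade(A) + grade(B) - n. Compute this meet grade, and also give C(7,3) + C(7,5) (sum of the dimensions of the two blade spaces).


Meet grade = grade(A) + grade(B) - n
= 3 + 5 - 7 = 1
C(7,3) = 35
C(7,5) = 21
dim_A + dim_B = 35 + 21 = 56


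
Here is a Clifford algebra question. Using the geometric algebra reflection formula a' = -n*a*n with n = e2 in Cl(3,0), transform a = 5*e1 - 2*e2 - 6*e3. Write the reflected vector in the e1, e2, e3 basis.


Reflection formula: a' = -n*a*n, with n = e2 (unit vector, n^2 = 1).
For reflection through hyperplane perp to e2:
The component along e2 flips sign, others stay.
a = (5, -2, -6)
a' = (5, 2, -6)
a' = 5*e1 + 2*e2 - 6*e3


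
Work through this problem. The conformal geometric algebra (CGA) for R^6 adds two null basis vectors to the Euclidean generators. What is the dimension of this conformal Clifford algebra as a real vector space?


The conformal model of R^6 uses Cl(7,1): the 6 Euclidean generators plus two extra orthogonal generators e+ (e+^2 = +1) and e- (e-^2 = -1), from which the null vectors e0, einf are built.
Number of generators m = 6 + 2 = 8.
dim Cl(p,q) = 2^m = 2^8 = 256


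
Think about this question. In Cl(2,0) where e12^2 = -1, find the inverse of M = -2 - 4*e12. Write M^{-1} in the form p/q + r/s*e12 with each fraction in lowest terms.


M = -2 - 4*e12, where e12^2 = -1.
Since M commutes with its reverse ~M = a - b*e12, M * ~M = a^2 - b^2*e12^2 = a^2 + b^2.
So M^{-1} = ~M / (a^2 + b^2) = (a - b*e12)/(a^2 + b^2).
a^2 + b^2 = 4 + 16 = 20
Scalar part = -2/20 = -1/10
Bivector coeff = 4/20 = 1/5
M^{-1} = -1/10 + 1/5*e12


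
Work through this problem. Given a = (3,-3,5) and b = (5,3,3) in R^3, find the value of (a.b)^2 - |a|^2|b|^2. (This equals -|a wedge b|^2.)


a . b = 3*5 + (-3)*3 + 5*3
= 15 + (-9) + 15 = 21
|a|^2 = 3^2 + (-3)^2 + 5^2 = 43
|b|^2 = 5^2 + 3^2 + 3^2 = 43
(a.b)^2 = 21^2 = 441
|a|^2 * |b|^2 = 43 * 43 = 1849
Result = 441 - 1849 = -1408


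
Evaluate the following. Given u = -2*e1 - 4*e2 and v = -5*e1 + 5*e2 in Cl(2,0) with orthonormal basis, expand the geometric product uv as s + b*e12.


Expand: (-2*e1 - 4*e2)(-5*e1 + 5*e2)
= (-2)*(-5)*e1e1 + (-2)*5*e1e2 + (-4)*(-5)*e2e1 + (-4)*5*e2e2
Using e1^2 = e2^2 = 1, e2e1 = -e1e2:
Scalar part s = (-2)*(-5) + (-4)*5 = 10 + (-20) = -10
Bivector part b = (-2)*5 - (-4)*(-5) = -10 - 20 = -30
uv = -10 - 30*e12


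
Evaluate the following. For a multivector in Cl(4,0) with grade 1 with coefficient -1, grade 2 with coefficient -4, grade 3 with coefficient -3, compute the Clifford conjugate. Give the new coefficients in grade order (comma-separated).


Clifford conjugate sign for grade k: (-1)^(k(k+1)/2)
Grade 1: (-1)^(1*2/2) = (-1)^1 = -1, coeff -1 -> 1
Grade 2: (-1)^(2*3/2) = (-1)^3 = -1, coeff -4 -> 4
Grade 3: (-1)^(3*4/2) = (-1)^6 = 1, coeff -3 -> -3
Conjugated coefficients: 1, 4, -3


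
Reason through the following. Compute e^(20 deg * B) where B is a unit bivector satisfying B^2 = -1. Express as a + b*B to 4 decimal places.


For a unit bivector B with B^2 = -1, the exponential series gives
e^(theta*B) = cos(theta) + sin(theta)*B (the GA analogue of Euler's formula).
theta = 20 degrees = 0.349066 rad
cos(20 deg) = 0.9397
sin(20 deg) = 0.3420
exp(theta*B) = 0.9397 + 0.3420*B


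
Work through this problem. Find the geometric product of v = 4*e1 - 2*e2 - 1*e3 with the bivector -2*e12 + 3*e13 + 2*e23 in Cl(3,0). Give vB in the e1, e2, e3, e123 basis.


vB has grade-1 (vector) and grade-3 (trivector) parts: vB = (v _| B) + (v ^ B).
Vector part <vB>_1:
  e1: -v2*b12 - v3*b13 = -(-2)*(-2) - (-1)*(3) = -1
  e2: v1*b12 - v3*b23 = (4)*(-2) - (-1)*(2) = -6
  e3: v1*b13 + v2*b23 = (4)*(3) + (-2)*(2) = 8
Trivector part <vB>_3:
  e123: v1*b23 - v2*b13 + v3*b12 = (4)*(2) - (-2)*(3) + (-1)*(-2) = 16
vB = -1*e1 - 6*e2 + 8*e3 + 16*e123


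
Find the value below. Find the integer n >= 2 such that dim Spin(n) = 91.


dim Spin(n) = dim so(n) = n(n-1)/2.
Solve n(n-1)/2 = 91, i.e. n^2 - n - 182 = 0.
Discriminant = 1 + 8*91 = 729
n = (1 + sqrt(729))/2 = (1 + 27)/2 = 14


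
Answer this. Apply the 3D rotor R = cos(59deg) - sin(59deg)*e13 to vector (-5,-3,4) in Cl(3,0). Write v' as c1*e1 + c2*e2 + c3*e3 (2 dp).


Rotor R = cos(59deg) - sin(59deg)*e13
Rotation angle theta = 2 * 59 = 118 degrees in the e13 plane (e1 -> e3).
The component perpendicular to the plane (e2) is invariant: v'_2 = v2 = -3.00
cos(118deg) = -0.4695, sin(118deg) = 0.8829
v'_1 = v1*cos(theta) - v3*sin(theta) = -5*(-0.4695) - 4*0.8829 = -1.18
v'_3 = v1*sin(theta) + v3*cos(theta) = -5*0.8829 + 4*(-0.4695) = -6.29
v' = -1.18*e1 - 3.00*e2 - 6.29*e3


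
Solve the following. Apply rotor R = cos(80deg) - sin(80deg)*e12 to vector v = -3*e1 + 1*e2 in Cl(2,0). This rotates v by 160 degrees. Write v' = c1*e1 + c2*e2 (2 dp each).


Rotor R = cos(80deg) - sin(80deg)*e12
Rotation angle theta = 2 * 80 = 160 degrees
v' = R*v*~R rotates v by theta.
cos(160deg) = -0.9397, sin(160deg) = 0.3420
v'_1 = -3*cos(160deg) - 1*sin(160deg)
= -3*(-0.9397) - 1*0.3420
= 2.48
v'_2 = -3*sin(160deg) + 1*cos(160deg)
= -3*0.3420 + 1*(-0.9397)
= -1.97
v' = 2.48*e1 - 1.97*e2


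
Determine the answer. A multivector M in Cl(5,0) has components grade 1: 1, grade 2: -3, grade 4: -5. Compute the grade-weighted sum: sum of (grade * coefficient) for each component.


Grade-weighted sum = sum of grade_k * coefficient_k
1*1 = 1
2*(-3) = -6
4*(-5) = -20
Total = 1 + (-6) + (-20) = -25


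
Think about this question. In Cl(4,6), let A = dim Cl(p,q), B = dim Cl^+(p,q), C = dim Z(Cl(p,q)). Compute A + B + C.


n = 4 + 6 = 10
Total dim = 2^10 = 1024
Even subalgebra dim = 2^9 = 512
n is even, so center dim = 1
Sum = 1024 + 512 + 1 = 1537


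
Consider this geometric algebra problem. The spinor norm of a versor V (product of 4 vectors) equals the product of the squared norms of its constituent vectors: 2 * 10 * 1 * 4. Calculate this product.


Spinor norm N(V) = |v1|^2 * |v2|^2 * ... * |v4|^2
= 2 * 10 * 1 * 4
Running product: 2, 20, 20, 80
N(V) = 80


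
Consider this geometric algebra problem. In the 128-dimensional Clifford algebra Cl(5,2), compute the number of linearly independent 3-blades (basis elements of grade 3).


Number of grade-k basis blades in Cl(p,q) with n = p + q is C(n, k).
n = 5 + 2 = 7
C(7, 3) = 7! / (3! * 4!)
= 5040 / (6 * 24)
= 35


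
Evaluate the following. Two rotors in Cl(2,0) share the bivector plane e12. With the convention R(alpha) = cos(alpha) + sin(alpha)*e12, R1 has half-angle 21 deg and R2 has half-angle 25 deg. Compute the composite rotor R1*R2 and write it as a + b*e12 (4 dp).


Same-plane rotors commute and their half-angles add:
R1*R2 = cos(a1 + a2) + sin(a1 + a2)*e12.
a1 + a2 = 21 + 25 = 46 deg
cos(46 deg) = 0.6947
sin(46 deg) = 0.7193
R1*R2 = 0.6947 + 0.7193*e12


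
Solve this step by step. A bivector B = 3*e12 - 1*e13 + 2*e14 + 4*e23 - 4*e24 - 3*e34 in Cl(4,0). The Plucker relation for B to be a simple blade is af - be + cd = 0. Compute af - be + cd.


Plucker relation: af - be + cd
a*f = 3*(-3) = -9
b*e = (-1)*(-4) = 4
c*d = 2*4 = 8
af - be + cd = -9 - 4 + 8
= -5


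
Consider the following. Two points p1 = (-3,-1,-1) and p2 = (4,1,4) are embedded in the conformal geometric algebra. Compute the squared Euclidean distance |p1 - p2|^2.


p1 - p2 = (-7, -2, -5)
|p1 - p2|^2 = (-7)^2 + (-2)^2 + (-5)^2
= 49 + 4 + 25
= 78


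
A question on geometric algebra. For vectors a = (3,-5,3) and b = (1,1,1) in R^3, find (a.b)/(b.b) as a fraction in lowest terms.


Projection coefficient = (a . b) / (b . b)
a . b = 3*1 + (-5)*1 + 3*1
= 3 + (-5) + 3 = 1
b . b = 1^2 + 1^2 + 1^2
= 1 + 1 + 1 = 3
Coefficient = 1/3
In lowest terms: 1/3


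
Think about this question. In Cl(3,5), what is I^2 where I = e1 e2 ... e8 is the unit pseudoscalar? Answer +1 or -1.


The pseudoscalar I = e1...e_n (product of all n generators) of Cl(p,q) satisfies I^2 = (-1)^(q + n(n-1)/2).
p = 3, q = 5, n = p + q = 8
n(n-1)/2 = 8 * 7 / 2 = 28
Exponent = q + n(n-1)/2 = 5 + 28 = 33
I^2 = (-1)^33 = -1


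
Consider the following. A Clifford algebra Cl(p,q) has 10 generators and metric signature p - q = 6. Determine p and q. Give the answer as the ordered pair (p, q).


We need p + q = 10 and p - q = 6.
Adding: 2p = 10 + 6 = 16, so p = 8.
Then q = 10 - 8 = 2.
(p, q) = (8, 2)


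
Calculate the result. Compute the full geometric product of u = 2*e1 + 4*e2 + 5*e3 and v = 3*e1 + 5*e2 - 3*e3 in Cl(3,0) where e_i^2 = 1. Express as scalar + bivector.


In Cl(3,0): e_i^2 = 1, e_ie_j = -e_je_i for i != j.
Scalar part = u . v = 2*3 + 4*5 + 5*(-3)
= 6 + 20 + (-15) = 11
e12 coeff = 2*5 - 4*3 = 10 - 12 = -2
e13 coeff = 2*(-3) - 5*3 = -6 - 15 = -21
e23 coeff = 4*(-3) - 5*5 = -12 - 25 = -37
uv = 11 - 2*e12 - 21*e13 - 37*e23


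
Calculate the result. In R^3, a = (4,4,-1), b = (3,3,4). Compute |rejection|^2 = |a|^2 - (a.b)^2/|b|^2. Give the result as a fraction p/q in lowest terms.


|a|^2 = 4^2 + 4^2 + (-1)^2 = 33
|b|^2 = 3^2 + 3^2 + 4^2 = 34
a . b = 4*3 + 4*3 + (-1)*4 = 20
(a.b)^2 = 20^2 = 400
|rej|^2 = 33 - 400/34
= (1122 - 400)/34
= 722/34
In lowest terms: 361/17


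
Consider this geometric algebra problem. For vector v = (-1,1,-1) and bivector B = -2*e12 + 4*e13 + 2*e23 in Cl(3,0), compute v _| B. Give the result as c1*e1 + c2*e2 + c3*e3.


Left contraction v _| B = <vB>_1 (grade-1 part of the geometric product vB).
Using e1_|e12 = e2, e2_|e12 = -e1, e1_|e13 = e3, e3_|e13 = -e1, e2_|e23 = e3, e3_|e23 = -e2:
e1 coeff: -v2*b12 - v3*b13 = -(1)*(-2) - (-1)*(4) = 6
e2 coeff: v1*b12 - v3*b23 = (-1)*(-2) - (-1)*(2) = 4
e3 coeff: v1*b13 + v2*b23 = (-1)*(4) + (1)*(2) = -2
v _| B = 6*e1 + 4*e2 - 2*e3


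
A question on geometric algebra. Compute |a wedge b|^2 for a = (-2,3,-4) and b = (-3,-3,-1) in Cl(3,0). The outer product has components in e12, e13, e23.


a wedge b = (a1*b2 - a2*b1)*e12 + (a1*b3 - a3*b1)*e13 + (a2*b3 - a3*b2)*e23
e12 coeff: (-2)*(-3) - 3*(-3) = 6 - (-9) = 15
e13 coeff: (-2)*(-1) - (-4)*(-3) = 2 - 12 = -10
e23 coeff: 3*(-1) - (-4)*(-3) = -3 - 12 = -15
|a wedge b|^2 = 15^2 + (-10)^2 + (-15)^2
= 225 + 100 + 225
= 550


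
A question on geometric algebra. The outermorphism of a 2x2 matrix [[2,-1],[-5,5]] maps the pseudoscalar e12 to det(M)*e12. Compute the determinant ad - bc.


The outermorphism of a linear map f sends e1^e2 to f(e1)^f(e2).
f(e1) = 2*e1 - 5*e2
f(e2) = -1*e1 + 5*e2
f(e1) ^ f(e2) = (2*e1 - 5*e2) ^ (-1*e1 + 5*e2)
= 2*5*e12 + (-5)*(-1)*e21
= (10 - 5)*e12
= 5*e12
Coefficient = 5


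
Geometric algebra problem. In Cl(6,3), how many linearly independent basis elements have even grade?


Even subalgebra dimension = 2^(n-1)
n = 6 + 3 = 9
2^(9 - 1) = 2^8 = 256
Verification: sum of C(9,k) for even k = 1 + 36 + 126 + 84 + 9 = 256
Result = 256


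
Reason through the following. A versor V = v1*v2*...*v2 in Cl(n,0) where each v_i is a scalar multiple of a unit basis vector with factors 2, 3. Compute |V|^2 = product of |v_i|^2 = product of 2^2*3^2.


Each vector v_i has |v_i|^2 = s_i^2
Squared scales: 2^2 = 4, 3^2 = 9
|V|^2 = 4 * 9
= 36


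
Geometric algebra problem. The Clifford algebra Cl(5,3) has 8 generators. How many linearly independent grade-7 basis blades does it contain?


Number of grade-k basis blades in Cl(p,q) with n = p + q is C(n, k).
n = 5 + 3 = 8
C(8, 7) = 8! / (7! * 1!)
= 40320 / (5040 * 1)
= 8


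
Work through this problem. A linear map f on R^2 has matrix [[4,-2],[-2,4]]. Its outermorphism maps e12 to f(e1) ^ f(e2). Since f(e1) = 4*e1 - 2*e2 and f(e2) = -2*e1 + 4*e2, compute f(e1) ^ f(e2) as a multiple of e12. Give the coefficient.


The outermorphism of a linear map f sends e1^e2 to f(e1)^f(e2).
f(e1) = 4*e1 - 2*e2
f(e2) = -2*e1 + 4*e2
f(e1) ^ f(e2) = (4*e1 - 2*e2) ^ (-2*e1 + 4*e2)
= 4*4*e12 + (-2)*(-2)*e21
= (16 - 4)*e12
= 12*e12
Coefficient = 12


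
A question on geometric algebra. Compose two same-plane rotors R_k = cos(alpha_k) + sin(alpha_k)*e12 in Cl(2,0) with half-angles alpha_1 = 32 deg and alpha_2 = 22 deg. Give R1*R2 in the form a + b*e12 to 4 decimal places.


Same-plane rotors commute and their half-angles add:
R1*R2 = cos(a1 + a2) + sin(a1 + a2)*e12.
a1 + a2 = 32 + 22 = 54 deg
cos(54 deg) = 0.5878
sin(54 deg) = 0.8090
R1*R2 = 0.5878 + 0.8090*e12


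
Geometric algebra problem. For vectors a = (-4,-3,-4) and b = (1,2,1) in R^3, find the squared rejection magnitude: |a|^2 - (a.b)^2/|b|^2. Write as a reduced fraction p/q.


|a|^2 = (-4)^2 + (-3)^2 + (-4)^2 = 41
|b|^2 = 1^2 + 2^2 + 1^2 = 6
a . b = (-4)*1 + (-3)*2 + (-4)*1 = -14
(a.b)^2 = (-14)^2 = 196
|rej|^2 = 41 - 196/6
= (246 - 196)/6
= 50/6
In lowest terms: 25/3


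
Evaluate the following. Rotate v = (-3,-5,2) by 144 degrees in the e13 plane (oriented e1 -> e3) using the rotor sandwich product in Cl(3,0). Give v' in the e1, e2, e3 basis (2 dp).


Rotor R = cos(72deg) - sin(72deg)*e13
Rotation angle theta = 2 * 72 = 144 degrees in the e13 plane (e1 -> e3).
The component perpendicular to the plane (e2) is invariant: v'_2 = v2 = -5.00
cos(144deg) = -0.8090, sin(144deg) = 0.5878
v'_1 = v1*cos(theta) - v3*sin(theta) = -3*(-0.8090) - 2*0.5878 = 1.25
v'_3 = v1*sin(theta) + v3*cos(theta) = -3*0.5878 + 2*(-0.8090) = -3.38
v' = 1.25*e1 - 5.00*e2 - 3.38*e3


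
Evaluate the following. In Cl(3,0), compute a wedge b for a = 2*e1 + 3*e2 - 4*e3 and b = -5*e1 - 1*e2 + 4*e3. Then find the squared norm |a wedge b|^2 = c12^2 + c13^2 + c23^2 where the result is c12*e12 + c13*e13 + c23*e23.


a wedge b = (a1*b2 - a2*b1)*e12 + (a1*b3 - a3*b1)*e13 + (a2*b3 - a3*b2)*e23
e12 coeff: 2*(-1) - 3*(-5) = -2 - (-15) = 13
e13 coeff: 2*4 - (-4)*(-5) = 8 - 20 = -12
e23 coeff: 3*4 - (-4)*(-1) = 12 - 4 = 8
|a wedge b|^2 = 13^2 + (-12)^2 + 8^2
= 169 + 144 + 64
= 377


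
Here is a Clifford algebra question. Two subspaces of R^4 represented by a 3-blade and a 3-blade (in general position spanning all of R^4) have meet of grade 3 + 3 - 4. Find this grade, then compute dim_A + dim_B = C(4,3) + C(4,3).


Meet grade = grade(A) + grade(B) - n
= 3 + 3 - 4 = 2
C(4,3) = 4
C(4,3) = 4
dim_A + dim_B = 4 + 4 = 8


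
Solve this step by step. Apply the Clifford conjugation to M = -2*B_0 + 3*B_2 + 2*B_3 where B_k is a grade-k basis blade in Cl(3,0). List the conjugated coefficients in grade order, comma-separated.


Clifford conjugate sign for grade k: (-1)^(k(k+1)/2)
Grade 0: (-1)^(0*1/2) = (-1)^0 = 1, coeff -2 -> -2
Grade 2: (-1)^(2*3/2) = (-1)^3 = -1, coeff 3 -> -3
Grade 3: (-1)^(3*4/2) = (-1)^6 = 1, coeff 2 -> 2
Conjugated coefficients: -2, -3, 2


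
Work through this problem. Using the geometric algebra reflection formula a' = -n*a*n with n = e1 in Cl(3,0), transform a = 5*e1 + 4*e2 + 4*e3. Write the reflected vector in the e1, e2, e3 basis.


Reflection formula: a' = -n*a*n, with n = e1 (unit vector, n^2 = 1).
For reflection through hyperplane perp to e1:
The component along e1 flips sign, others stay.
a = (5, 4, 4)
a' = (-5, 4, 4)
a' = -5*e1 + 4*e2 + 4*e3


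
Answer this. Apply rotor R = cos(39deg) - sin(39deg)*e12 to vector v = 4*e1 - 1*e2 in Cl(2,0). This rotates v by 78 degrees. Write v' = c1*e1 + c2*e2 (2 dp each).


Rotor R = cos(39deg) - sin(39deg)*e12
Rotation angle theta = 2 * 39 = 78 degrees
v' = R*v*~R rotates v by theta.
cos(78deg) = 0.2079, sin(78deg) = 0.9781
v'_1 = 4*cos(78deg) - (-1)*sin(78deg)
= 4*0.2079 - (-1)*0.9781
= 1.81
v'_2 = 4*sin(78deg) + (-1)*cos(78deg)
= 4*0.9781 + (-1)*0.2079
= 3.70
v' = 1.81*e1 + 3.70*e2


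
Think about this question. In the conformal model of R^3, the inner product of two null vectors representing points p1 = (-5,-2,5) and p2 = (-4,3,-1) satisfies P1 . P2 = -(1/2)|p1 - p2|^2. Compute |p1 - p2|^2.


p1 - p2 = (-1, -5, 6)
|p1 - p2|^2 = (-1)^2 + (-5)^2 + 6^2
= 1 + 25 + 36
= 62


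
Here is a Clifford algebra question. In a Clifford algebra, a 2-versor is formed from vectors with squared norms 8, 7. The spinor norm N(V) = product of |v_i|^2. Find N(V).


Spinor norm N(V) = |v1|^2 * |v2|^2 * ... * |v2|^2
= 8 * 7
Running product: 8, 56
N(V) = 56


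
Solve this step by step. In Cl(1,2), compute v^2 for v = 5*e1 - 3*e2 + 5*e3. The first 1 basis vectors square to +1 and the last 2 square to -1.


v^2 = sum of c_i^2 * e_i^2
Positive signature terms (e_i^2 = +1): 5^2 = 25
Negative signature terms (e_j^2 = -1): (-3)^2 + 5^2 = 34
v^2 = 25 - 34 = -9


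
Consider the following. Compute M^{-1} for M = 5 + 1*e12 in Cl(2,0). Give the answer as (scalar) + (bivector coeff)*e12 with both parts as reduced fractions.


M = 5 + 1*e12, where e12^2 = -1.
Since M commutes with its reverse ~M = a - b*e12, M * ~M = a^2 - b^2*e12^2 = a^2 + b^2.
So M^{-1} = ~M / (a^2 + b^2) = (a - b*e12)/(a^2 + b^2).
a^2 + b^2 = 25 + 1 = 26
Scalar part = 5/26 = 5/26
Bivector coeff = -1/26 = -1/26
M^{-1} = 5/26 - 1/26*e12


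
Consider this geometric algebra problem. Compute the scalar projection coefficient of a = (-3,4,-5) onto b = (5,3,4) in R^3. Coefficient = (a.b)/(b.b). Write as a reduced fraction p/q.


Projection coefficient = (a . b) / (b . b)
a . b = (-3)*5 + 4*3 + (-5)*4
= -15 + 12 + (-20) = -23
b . b = 5^2 + 3^2 + 4^2
= 25 + 9 + 16 = 50
Coefficient = -23/50
In lowest terms: -23/50


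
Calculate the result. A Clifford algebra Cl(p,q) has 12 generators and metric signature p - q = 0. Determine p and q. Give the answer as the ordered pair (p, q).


We need p + q = 12 and p - q = 0.
Adding: 2p = 12 + 0 = 12, so p = 6.
Then q = 12 - 6 = 6.
(p, q) = (6, 6)


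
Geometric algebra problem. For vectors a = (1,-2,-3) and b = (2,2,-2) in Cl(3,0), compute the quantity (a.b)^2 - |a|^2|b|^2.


a . b = 1*2 + (-2)*2 + (-3)*(-2)
= 2 + (-4) + 6 = 4
|a|^2 = 1^2 + (-2)^2 + (-3)^2 = 14
|b|^2 = 2^2 + 2^2 + (-2)^2 = 12
(a.b)^2 = 4^2 = 16
|a|^2 * |b|^2 = 14 * 12 = 168
Result = 16 - 168 = -152


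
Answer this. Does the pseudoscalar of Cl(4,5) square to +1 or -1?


The pseudoscalar I = e1...e_n (product of all n generators) of Cl(p,q) satisfies I^2 = (-1)^(q + n(n-1)/2).
p = 4, q = 5, n = p + q = 9
n(n-1)/2 = 9 * 8 / 2 = 36
Exponent = q + n(n-1)/2 = 5 + 36 = 41
I^2 = (-1)^41 = -1


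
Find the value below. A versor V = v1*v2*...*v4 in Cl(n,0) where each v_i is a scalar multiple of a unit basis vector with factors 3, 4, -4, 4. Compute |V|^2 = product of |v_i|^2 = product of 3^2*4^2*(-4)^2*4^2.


Each vector v_i has |v_i|^2 = s_i^2
Squared scales: 3^2 = 9, 4^2 = 16, (-4)^2 = 16, 4^2 = 16
|V|^2 = 9 * 16 * 16 * 16
= 36864


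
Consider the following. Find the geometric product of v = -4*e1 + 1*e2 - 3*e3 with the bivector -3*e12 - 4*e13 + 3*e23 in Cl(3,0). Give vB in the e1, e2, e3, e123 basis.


vB has grade-1 (vector) and grade-3 (trivector) parts: vB = (v _| B) + (v ^ B).
Vector part <vB>_1:
  e1: -v2*b12 - v3*b13 = -(1)*(-3) - (-3)*(-4) = -9
  e2: v1*b12 - v3*b23 = (-4)*(-3) - (-3)*(3) = 21
  e3: v1*b13 + v2*b23 = (-4)*(-4) + (1)*(3) = 19
Trivector part <vB>_3:
  e123: v1*b23 - v2*b13 + v3*b12 = (-4)*(3) - (1)*(-4) + (-3)*(-3) = 1
vB = -9*e1 + 21*e2 + 19*e3 + 1*e123
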